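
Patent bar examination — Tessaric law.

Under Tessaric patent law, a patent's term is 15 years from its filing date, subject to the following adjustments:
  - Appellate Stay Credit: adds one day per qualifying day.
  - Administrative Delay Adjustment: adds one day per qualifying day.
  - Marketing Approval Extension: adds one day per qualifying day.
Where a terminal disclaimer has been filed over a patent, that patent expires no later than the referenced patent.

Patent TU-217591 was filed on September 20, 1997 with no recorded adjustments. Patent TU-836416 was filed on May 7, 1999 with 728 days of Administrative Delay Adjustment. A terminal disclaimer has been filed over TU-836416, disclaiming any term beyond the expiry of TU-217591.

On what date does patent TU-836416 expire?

2012-09-20

Natural term of TU-836416:
  Base: filing + 15 years → 7 May 2014.
  Administrative Delay Adjustment: +728 days → 4 May 2016.
Expiry of referenced patent TU-217591:
  Base: filing + 15 years → 20 September 2012.
Terminal disclaimer: TU-836416 expires on the earlier of 4 May 2016 and 20 September 2012.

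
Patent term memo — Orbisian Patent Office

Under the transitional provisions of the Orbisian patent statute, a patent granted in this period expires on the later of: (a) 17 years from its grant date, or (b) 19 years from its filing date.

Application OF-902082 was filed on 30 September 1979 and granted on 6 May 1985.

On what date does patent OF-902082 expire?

May 6, 2002

(a) grant + 17 years → 6 May 2002.
(b) filing + 19 years → 30 September 1998.
Later of the two: 6 May 2002.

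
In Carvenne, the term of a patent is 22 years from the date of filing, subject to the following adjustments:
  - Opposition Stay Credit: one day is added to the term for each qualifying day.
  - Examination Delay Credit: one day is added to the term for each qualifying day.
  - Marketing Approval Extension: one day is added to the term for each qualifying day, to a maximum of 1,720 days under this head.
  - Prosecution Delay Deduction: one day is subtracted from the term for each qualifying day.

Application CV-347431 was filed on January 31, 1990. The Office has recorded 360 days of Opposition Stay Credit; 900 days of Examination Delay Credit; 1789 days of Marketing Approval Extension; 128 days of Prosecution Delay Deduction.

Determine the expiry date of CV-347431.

Base term: filing date + 22 years → 31 January 2012.
Opposition Stay Credit: +360 days → 25 January 2013.
Examination Delay Credit: +900 days → 14 July 2015.
Marketing Approval Extension: 1789 days claimed exceeds the 1720-day cap, so +1720 days → 29 March 2020.
Prosecution Delay Deduction: −128 days → 22 November 2019.

2019-11-22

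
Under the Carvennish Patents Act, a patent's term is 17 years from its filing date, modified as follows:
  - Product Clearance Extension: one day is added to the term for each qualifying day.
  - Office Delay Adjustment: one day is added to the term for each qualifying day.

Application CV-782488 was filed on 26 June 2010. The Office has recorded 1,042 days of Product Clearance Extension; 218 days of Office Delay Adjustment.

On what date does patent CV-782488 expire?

2030-12-07

Base term: filing date + 17 years → 26 June 2027.
Product Clearance Extension: +1042 days → 3 May 2030.
Office Delay Adjustment: +218 days → 7 December 2030.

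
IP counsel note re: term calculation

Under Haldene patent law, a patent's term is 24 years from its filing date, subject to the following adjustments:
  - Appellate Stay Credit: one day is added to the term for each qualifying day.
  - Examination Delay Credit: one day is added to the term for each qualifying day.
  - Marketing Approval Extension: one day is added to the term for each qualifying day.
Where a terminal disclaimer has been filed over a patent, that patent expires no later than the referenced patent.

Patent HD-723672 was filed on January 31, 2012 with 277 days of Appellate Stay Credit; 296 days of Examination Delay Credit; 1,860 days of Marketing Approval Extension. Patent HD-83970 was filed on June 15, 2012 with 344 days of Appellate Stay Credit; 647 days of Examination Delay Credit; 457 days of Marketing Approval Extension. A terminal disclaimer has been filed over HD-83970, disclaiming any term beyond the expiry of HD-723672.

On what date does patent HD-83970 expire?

June 2, 2040

Natural term of HD-83970:
  Base: filing + 24 years → 15 June 2036.
  Appellate Stay Credit: +344 days → 25 May 2037.
  Examination Delay Credit: +647 days → 3 March 2039.
  Marketing Approval Extension: +457 days → 2 June 2040.
Expiry of referenced patent HD-723672:
  Base: filing + 24 years → 31 January 2036.
  Appellate Stay Credit: +277 days → 3 November 2036.
  Examination Delay Credit: +296 days → 26 August 2037.
  Marketing Approval Extension: +1860 days → 29 September 2042.
Terminal disclaimer: HD-83970 expires on the earlier of 2 June 2040 and 29 September 2042.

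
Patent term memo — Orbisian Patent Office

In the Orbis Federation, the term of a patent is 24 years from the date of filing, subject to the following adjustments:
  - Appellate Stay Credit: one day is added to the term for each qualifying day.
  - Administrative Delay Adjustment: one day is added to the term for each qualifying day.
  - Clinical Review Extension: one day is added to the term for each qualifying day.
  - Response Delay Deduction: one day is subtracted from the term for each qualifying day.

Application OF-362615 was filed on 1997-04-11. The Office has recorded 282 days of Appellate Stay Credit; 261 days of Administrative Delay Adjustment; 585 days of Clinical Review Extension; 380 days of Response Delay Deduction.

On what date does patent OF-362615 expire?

2023-04-29

Base term: filing date + 24 years → 11 April 2021.
Appellate Stay Credit: +282 days → 18 January 2022.
Administrative Delay Adjustment: +261 days → 6 October 2022.
Clinical Review Extension: +585 days → 13 May 2024.
Response Delay Deduction: −380 days → 29 April 2023.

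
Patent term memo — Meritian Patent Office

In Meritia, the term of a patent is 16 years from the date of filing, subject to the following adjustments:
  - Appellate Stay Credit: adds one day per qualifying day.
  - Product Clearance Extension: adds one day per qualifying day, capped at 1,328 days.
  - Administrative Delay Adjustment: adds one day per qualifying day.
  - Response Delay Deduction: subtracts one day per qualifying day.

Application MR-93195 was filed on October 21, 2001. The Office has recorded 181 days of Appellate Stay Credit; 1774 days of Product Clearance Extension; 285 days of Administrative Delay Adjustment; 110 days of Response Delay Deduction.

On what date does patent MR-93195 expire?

2022-06-01

Base term: filing date + 16 years → 21 October 2017.
Appellate Stay Credit: +181 days → 20 April 2018.
Product Clearance Extension: 1774 days claimed exceeds the 1328-day cap, so +1328 days → 8 December 2021.
Administrative Delay Adjustment: +285 days → 19 September 2022.
Response Delay Deduction: −110 days → 1 June 2022.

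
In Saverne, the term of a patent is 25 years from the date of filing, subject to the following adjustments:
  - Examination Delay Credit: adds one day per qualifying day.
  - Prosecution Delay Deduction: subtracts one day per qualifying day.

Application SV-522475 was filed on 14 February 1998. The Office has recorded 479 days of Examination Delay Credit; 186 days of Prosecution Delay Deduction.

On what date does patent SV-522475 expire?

Base term: filing date + 25 years → 14 February 2023.
Examination Delay Credit: +479 days → 7 June 2024.
Prosecution Delay Deduction: −186 days → 4 December 2023.

December 4, 2023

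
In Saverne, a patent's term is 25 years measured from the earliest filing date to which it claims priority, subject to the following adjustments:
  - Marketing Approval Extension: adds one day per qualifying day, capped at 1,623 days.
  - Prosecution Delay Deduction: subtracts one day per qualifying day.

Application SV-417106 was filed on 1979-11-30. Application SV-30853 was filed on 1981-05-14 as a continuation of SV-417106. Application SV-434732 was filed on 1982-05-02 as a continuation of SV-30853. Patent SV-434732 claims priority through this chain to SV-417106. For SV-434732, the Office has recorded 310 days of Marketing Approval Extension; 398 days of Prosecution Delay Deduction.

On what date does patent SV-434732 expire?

Earliest priority filing: 30 November 1979.
Base term: 30 November 1979 + 25 years → 30 November 2004.
Marketing Approval Extension: 310 days (within the 1623-day cap) → +310 days → 6 October 2005.
Prosecution Delay Deduction: −398 days → 3 September 2004.

September 3, 2004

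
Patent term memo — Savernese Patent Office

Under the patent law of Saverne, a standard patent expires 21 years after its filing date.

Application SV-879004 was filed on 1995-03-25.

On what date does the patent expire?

2016-03-25

Filing date + 21 years → 25 March 2016.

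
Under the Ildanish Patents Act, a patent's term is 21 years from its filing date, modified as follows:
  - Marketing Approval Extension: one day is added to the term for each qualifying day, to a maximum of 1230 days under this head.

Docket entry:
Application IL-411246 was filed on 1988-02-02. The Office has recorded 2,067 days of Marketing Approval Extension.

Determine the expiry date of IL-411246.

2012-06-16

Base term: filing date + 21 years → 2 February 2009.
Marketing Approval Extension: 2067 days claimed exceeds the 1230-day cap, so +1230 days → 16 June 2012.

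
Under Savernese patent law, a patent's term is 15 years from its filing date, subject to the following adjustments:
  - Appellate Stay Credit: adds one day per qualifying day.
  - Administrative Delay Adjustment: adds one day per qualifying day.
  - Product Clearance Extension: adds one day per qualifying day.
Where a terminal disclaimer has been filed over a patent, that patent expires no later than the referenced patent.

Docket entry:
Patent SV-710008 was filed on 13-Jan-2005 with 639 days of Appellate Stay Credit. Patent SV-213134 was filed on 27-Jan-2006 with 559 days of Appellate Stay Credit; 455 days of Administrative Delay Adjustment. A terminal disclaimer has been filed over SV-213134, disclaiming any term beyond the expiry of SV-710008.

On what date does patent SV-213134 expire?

Natural term of SV-213134:
  Base: filing + 15 years → 27 January 2021.
  Appellate Stay Credit: +559 days → 9 August 2022.
  Administrative Delay Adjustment: +455 days → 7 November 2023.
Expiry of referenced patent SV-710008:
  Base: filing + 15 years → 13 January 2020.
  Appellate Stay Credit: +639 days → 13 October 2021.
Terminal disclaimer: SV-213134 expires on the earlier of 7 November 2023 and 13 October 2021.

2021-10-13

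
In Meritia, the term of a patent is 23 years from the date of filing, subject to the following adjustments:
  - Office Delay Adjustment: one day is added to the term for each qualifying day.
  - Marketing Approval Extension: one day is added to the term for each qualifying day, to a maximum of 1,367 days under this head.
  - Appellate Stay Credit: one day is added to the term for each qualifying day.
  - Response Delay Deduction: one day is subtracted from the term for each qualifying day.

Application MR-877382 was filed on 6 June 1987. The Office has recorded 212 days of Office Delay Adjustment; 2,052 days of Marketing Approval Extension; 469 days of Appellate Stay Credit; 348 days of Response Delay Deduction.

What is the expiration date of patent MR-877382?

Base term: filing date + 23 years → 6 June 2010.
Office Delay Adjustment: +212 days → 4 January 2011.
Marketing Approval Extension: 2052 days claimed exceeds the 1367-day cap, so +1367 days → 2 October 2014.
Appellate Stay Credit: +469 days → 14 January 2016.
Response Delay Deduction: −348 days → 31 January 2015.

2015-01-31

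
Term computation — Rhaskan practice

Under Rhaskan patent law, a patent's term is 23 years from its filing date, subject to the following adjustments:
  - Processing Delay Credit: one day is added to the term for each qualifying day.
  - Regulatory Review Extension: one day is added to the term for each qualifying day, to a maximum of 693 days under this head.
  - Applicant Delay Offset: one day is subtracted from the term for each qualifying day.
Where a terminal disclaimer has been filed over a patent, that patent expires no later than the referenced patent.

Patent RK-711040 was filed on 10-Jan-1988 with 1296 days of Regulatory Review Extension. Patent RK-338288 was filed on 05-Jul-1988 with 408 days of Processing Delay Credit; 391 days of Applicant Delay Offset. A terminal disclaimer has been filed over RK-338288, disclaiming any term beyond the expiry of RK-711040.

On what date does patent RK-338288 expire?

July 22, 2011

Natural term of RK-338288:
  Base: filing + 23 years → 5 July 2011.
  Processing Delay Credit: +408 days → 16 August 2012.
  Applicant Delay Offset: −391 days → 22 July 2011.
Expiry of referenced patent RK-711040:
  Base: filing + 23 years → 10 January 2011.
  Regulatory Review Extension: 1296 days claimed exceeds the 693-day cap, so +693 days → 3 December 2012.
Terminal disclaimer: RK-338288 expires on the earlier of 22 July 2011 and 3 December 2012.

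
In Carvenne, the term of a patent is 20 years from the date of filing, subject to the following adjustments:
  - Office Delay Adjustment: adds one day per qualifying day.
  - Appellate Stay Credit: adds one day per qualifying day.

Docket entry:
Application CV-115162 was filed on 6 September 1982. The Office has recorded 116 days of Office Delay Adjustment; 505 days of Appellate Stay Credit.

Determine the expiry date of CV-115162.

2004-05-19

Base term: filing date + 20 years → 6 September 2002.
Office Delay Adjustment: +116 days → 31 December 2002.
Appellate Stay Credit: +505 days → 19 May 2004.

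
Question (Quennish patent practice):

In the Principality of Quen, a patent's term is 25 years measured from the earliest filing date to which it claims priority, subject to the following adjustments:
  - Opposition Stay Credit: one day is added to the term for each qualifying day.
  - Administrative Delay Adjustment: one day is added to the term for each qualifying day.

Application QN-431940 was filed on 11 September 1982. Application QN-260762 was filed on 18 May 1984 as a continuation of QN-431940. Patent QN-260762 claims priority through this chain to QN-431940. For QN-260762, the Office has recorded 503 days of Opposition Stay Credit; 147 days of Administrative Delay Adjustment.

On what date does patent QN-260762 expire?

Earliest priority filing: 11 September 1982.
Base term: 11 September 1982 + 25 years → 11 September 2007.
Opposition Stay Credit: +503 days → 26 January 2009.
Administrative Delay Adjustment: +147 days → 22 June 2009.

June 22, 2009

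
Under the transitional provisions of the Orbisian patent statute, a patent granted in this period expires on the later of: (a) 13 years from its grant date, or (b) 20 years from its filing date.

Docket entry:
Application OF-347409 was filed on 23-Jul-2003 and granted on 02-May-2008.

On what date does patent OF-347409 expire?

July 23, 2023

(a) grant + 13 years → 2 May 2021.
(b) filing + 20 years → 23 July 2023.
Later of the two: 23 July 2023.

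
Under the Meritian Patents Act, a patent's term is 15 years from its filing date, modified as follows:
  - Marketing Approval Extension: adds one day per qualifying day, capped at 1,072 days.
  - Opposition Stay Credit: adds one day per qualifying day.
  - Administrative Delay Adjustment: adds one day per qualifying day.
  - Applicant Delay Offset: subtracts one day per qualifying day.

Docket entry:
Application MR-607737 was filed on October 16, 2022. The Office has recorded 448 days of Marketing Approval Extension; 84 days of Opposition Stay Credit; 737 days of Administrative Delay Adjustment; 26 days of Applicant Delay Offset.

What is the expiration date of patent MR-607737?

Base term: filing date + 15 years → 16 October 2037.
Marketing Approval Extension: 448 days (within the 1072-day cap) → +448 days → 7 January 2039.
Opposition Stay Credit: +84 days → 1 April 2039.
Administrative Delay Adjustment: +737 days → 7 April 2041.
Applicant Delay Offset: −26 days → 12 March 2041.

2041-03-12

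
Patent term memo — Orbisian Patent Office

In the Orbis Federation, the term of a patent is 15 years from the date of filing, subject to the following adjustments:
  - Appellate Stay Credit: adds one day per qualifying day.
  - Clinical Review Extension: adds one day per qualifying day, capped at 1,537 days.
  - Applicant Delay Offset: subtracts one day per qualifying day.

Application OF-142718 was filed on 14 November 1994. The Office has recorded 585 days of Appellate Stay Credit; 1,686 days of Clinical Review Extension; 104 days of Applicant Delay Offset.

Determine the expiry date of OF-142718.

May 25, 2015

Base term: filing date + 15 years → 14 November 2009.
Appellate Stay Credit: +585 days → 22 June 2011.
Clinical Review Extension: 1686 days claimed exceeds the 1537-day cap, so +1537 days → 6 September 2015.
Applicant Delay Offset: −104 days → 25 May 2015.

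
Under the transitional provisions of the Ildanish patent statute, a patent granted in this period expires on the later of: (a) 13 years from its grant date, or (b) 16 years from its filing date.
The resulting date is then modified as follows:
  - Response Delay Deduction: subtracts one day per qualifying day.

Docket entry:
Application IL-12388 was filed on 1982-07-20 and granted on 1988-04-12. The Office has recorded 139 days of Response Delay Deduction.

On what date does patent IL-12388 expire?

(a) grant + 13 years → 12 April 2001.
(b) filing + 16 years → 20 July 1998.
Later of the two: 12 April 2001.
Response Delay Deduction: −139 days → 24 November 2000.

2000-11-24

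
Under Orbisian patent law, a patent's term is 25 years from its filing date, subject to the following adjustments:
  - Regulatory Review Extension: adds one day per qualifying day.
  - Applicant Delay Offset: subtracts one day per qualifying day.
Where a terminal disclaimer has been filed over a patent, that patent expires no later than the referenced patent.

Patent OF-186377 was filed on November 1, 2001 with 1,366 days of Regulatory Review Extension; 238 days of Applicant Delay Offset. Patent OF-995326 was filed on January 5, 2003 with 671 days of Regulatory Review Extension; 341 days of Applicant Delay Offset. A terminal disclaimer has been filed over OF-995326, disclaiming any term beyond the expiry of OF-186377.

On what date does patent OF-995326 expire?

Natural term of OF-995326:
  Base: filing + 25 years → 5 January 2028.
  Regulatory Review Extension: +671 days → 6 November 2029.
  Applicant Delay Offset: −341 days → 30 November 2028.
Expiry of referenced patent OF-186377:
  Base: filing + 25 years → 1 November 2026.
  Regulatory Review Extension: +1366 days → 29 July 2030.
  Applicant Delay Offset: −238 days → 3 December 2029.
Terminal disclaimer: OF-995326 expires on the earlier of 30 November 2028 and 3 December 2029.

2028-11-30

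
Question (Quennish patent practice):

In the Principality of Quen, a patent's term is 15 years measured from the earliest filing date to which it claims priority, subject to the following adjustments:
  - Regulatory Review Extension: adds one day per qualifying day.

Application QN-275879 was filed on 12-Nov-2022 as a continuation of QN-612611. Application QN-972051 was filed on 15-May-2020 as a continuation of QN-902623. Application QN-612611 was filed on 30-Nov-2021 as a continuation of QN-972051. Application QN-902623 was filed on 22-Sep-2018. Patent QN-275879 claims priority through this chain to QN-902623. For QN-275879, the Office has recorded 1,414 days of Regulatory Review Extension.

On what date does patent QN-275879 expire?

2037-08-06

Earliest priority filing: 22 September 2018.
Base term: 22 September 2018 + 15 years → 22 September 2033.
Regulatory Review Extension: +1414 days → 6 August 2037.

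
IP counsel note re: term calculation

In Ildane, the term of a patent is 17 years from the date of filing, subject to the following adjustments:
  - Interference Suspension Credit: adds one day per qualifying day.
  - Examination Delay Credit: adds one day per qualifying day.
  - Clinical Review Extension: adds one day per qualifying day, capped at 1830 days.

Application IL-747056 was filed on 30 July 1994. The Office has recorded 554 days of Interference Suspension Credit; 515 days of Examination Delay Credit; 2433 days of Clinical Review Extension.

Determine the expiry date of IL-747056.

Base term: filing date + 17 years → 30 July 2011.
Interference Suspension Credit: +554 days → 3 February 2013.
Examination Delay Credit: +515 days → 3 July 2014.
Clinical Review Extension: 2433 days claimed exceeds the 1830-day cap, so +1830 days → 7 July 2019.

July 7, 2019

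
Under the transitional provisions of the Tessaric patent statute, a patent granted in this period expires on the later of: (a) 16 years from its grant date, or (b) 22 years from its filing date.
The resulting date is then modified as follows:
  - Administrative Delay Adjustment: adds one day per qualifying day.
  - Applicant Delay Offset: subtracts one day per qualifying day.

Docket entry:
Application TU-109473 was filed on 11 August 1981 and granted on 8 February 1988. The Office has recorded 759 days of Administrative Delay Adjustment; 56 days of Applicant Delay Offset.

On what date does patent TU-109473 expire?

(a) grant + 16 years → 8 February 2004.
(b) filing + 22 years → 11 August 2003.
Later of the two: 8 February 2004.
Administrative Delay Adjustment: +759 days → 8 March 2006.
Applicant Delay Offset: −56 days → 11 January 2006.

2006-01-11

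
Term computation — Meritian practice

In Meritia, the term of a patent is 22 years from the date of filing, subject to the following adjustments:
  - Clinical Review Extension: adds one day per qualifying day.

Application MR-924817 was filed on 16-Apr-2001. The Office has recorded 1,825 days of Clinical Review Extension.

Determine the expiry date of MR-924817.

Base term: filing date + 22 years → 16 April 2023.
Clinical Review Extension: +1825 days → 14 April 2028.

2028-04-14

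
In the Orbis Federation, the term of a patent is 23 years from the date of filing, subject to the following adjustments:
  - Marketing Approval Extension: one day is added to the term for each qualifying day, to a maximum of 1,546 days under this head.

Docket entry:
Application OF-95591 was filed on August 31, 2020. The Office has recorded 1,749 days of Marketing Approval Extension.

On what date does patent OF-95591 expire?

Base term: filing date + 23 years → 31 August 2043.
Marketing Approval Extension: 1749 days claimed exceeds the 1546-day cap, so +1546 days → 24 November 2047.

November 24, 2047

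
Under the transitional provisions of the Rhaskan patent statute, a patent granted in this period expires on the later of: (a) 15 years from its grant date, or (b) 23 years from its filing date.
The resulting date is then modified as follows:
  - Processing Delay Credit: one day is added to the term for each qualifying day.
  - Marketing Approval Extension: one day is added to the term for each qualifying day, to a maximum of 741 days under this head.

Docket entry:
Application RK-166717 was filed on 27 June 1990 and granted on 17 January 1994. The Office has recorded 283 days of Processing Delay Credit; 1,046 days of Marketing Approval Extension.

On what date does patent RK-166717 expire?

(a) grant + 15 years → 17 January 2009.
(b) filing + 23 years → 27 June 2013.
Later of the two: 27 June 2013.
Processing Delay Credit: +283 days → 6 April 2014.
Marketing Approval Extension: 1046 days claimed exceeds the 741-day cap, so +741 days → 16 April 2016.

April 16, 2016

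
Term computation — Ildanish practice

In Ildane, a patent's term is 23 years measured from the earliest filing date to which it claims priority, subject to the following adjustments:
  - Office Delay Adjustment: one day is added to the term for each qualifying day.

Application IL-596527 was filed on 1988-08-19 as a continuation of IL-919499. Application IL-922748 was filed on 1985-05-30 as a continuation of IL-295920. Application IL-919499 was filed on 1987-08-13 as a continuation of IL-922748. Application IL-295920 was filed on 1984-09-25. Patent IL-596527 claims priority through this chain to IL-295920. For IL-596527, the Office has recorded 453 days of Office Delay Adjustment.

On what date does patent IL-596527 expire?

2008-12-21

Earliest priority filing: 25 September 1984.
Base term: 25 September 1984 + 23 years → 25 September 2007.
Office Delay Adjustment: +453 days → 21 December 2008.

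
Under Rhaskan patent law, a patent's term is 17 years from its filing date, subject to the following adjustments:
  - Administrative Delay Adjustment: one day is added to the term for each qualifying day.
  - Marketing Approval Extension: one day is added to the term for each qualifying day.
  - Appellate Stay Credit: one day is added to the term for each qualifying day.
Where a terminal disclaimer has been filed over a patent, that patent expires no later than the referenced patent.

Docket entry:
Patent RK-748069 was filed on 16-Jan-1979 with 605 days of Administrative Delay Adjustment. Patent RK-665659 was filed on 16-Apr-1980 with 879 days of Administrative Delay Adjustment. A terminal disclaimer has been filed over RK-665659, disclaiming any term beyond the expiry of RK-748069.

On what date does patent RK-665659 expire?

Natural term of RK-665659:
  Base: filing + 17 years → 16 April 1997.
  Administrative Delay Adjustment: +879 days → 12 September 1999.
Expiry of referenced patent RK-748069:
  Base: filing + 17 years → 16 January 1996.
  Administrative Delay Adjustment: +605 days → 12 September 1997.
Terminal disclaimer: RK-665659 expires on the earlier of 12 September 1999 and 12 September 1997.

September 12, 1997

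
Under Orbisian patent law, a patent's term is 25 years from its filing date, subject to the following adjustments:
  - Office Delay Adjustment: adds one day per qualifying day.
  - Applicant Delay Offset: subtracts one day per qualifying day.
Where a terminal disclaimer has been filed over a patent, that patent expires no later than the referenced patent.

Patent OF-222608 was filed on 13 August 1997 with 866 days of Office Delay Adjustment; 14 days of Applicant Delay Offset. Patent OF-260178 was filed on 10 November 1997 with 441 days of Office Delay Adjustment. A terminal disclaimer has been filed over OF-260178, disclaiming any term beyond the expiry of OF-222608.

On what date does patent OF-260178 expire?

2024-01-25

Natural term of OF-260178:
  Base: filing + 25 years → 10 November 2022.
  Office Delay Adjustment: +441 days → 25 January 2024.
Expiry of referenced patent OF-222608:
  Base: filing + 25 years → 13 August 2022.
  Office Delay Adjustment: +866 days → 26 December 2024.
  Applicant Delay Offset: −14 days → 12 December 2024.
Terminal disclaimer: OF-260178 expires on the earlier of 25 January 2024 and 12 December 2024.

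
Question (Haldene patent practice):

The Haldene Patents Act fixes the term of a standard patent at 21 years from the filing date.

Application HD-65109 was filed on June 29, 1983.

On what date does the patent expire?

Filing date + 21 years → 29 June 2004.

2004-06-29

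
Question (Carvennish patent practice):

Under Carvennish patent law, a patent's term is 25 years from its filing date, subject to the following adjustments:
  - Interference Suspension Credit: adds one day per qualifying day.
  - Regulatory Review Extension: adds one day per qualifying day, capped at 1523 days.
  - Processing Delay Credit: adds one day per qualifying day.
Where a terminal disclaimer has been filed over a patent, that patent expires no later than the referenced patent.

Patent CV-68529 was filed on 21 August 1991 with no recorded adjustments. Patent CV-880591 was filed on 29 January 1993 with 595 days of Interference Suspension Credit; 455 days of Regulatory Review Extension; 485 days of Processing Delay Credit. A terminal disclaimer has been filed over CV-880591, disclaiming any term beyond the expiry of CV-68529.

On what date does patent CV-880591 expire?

2016-08-21

Natural term of CV-880591:
  Base: filing + 25 years → 29 January 2018.
  Interference Suspension Credit: +595 days → 16 September 2019.
  Regulatory Review Extension: 455 days (within the 1523-day cap) → +455 days → 14 December 2020.
  Processing Delay Credit: +485 days → 13 April 2022.
Expiry of referenced patent CV-68529:
  Base: filing + 25 years → 21 August 2016.
Terminal disclaimer: CV-880591 expires on the earlier of 13 April 2022 and 21 August 2016.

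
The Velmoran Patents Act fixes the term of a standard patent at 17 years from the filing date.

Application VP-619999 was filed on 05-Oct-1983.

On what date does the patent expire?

Filing date + 17 years → 5 October 2000.

2000-10-05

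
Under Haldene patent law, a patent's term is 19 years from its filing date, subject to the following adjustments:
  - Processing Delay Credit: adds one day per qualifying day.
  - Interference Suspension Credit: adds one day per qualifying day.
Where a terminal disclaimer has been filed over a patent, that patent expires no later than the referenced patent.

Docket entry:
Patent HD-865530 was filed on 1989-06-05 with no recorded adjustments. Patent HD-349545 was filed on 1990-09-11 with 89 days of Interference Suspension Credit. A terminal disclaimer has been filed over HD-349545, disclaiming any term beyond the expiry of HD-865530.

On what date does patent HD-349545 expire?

Natural term of HD-349545:
  Base: filing + 19 years → 11 September 2009.
  Interference Suspension Credit: +89 days → 9 December 2009.
Expiry of referenced patent HD-865530:
  Base: filing + 19 years → 5 June 2008.
Terminal disclaimer: HD-349545 expires on the earlier of 9 December 2009 and 5 June 2008.

2008-06-05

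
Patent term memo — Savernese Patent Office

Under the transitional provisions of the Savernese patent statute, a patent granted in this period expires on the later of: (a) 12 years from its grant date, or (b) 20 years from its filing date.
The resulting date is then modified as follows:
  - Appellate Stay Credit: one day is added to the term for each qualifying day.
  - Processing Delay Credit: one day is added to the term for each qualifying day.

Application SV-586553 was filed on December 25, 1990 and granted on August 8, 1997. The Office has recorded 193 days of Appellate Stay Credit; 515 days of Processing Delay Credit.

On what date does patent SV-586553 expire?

December 2, 2012

(a) grant + 12 years → 8 August 2009.
(b) filing + 20 years → 25 December 2010.
Later of the two: 25 December 2010.
Appellate Stay Credit: +193 days → 6 July 2011.
Processing Delay Credit: +515 days → 2 December 2012.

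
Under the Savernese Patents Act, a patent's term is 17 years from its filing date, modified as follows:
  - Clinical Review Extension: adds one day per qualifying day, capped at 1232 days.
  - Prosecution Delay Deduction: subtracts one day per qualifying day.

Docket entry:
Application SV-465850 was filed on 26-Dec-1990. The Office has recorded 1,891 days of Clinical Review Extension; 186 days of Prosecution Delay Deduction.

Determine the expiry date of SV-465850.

Base term: filing date + 17 years → 26 December 2007.
Clinical Review Extension: 1891 days claimed exceeds the 1232-day cap, so +1232 days → 11 May 2011.
Prosecution Delay Deduction: −186 days → 6 November 2010.

November 6, 2010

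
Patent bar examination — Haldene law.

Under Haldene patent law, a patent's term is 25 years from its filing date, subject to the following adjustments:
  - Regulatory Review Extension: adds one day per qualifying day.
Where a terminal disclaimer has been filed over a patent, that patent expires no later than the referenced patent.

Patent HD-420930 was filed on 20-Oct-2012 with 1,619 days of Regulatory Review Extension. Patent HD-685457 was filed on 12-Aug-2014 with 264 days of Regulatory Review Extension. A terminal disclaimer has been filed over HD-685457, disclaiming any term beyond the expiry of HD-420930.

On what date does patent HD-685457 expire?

May 2, 2040

Natural term of HD-685457:
  Base: filing + 25 years → 12 August 2039.
  Regulatory Review Extension: +264 days → 2 May 2040.
Expiry of referenced patent HD-420930:
  Base: filing + 25 years → 20 October 2037.
  Regulatory Review Extension: +1619 days → 27 March 2042.
Terminal disclaimer: HD-685457 expires on the earlier of 2 May 2040 and 27 March 2042.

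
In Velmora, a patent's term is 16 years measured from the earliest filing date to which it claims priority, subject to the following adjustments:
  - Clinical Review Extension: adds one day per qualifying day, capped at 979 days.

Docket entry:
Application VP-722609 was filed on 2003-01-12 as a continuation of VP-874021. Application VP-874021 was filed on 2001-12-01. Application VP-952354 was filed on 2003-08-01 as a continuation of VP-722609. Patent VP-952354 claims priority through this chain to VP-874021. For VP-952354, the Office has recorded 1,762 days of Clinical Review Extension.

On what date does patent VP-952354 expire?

2020-08-06

Earliest priority filing: 1 December 2001.
Base term: 1 December 2001 + 16 years → 1 December 2017.
Clinical Review Extension: 1762 days claimed exceeds the 979-day cap, so +979 days → 6 August 2020.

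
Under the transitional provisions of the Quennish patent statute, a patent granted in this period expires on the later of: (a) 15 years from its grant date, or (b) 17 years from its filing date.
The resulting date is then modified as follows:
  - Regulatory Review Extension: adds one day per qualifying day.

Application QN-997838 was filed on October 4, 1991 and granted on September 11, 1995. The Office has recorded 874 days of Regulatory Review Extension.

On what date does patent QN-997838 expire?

2013-02-01

(a) grant + 15 years → 11 September 2010.
(b) filing + 17 years → 4 October 2008.
Later of the two: 11 September 2010.
Regulatory Review Extension: +874 days → 1 February 2013.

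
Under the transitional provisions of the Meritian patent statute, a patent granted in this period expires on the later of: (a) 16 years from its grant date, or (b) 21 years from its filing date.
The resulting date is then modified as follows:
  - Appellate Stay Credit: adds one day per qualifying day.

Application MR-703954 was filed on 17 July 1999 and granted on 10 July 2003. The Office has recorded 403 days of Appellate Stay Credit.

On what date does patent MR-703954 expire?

(a) grant + 16 years → 10 July 2019.
(b) filing + 21 years → 17 July 2020.
Later of the two: 17 July 2020.
Appellate Stay Credit: +403 days → 24 August 2021.

August 24, 2021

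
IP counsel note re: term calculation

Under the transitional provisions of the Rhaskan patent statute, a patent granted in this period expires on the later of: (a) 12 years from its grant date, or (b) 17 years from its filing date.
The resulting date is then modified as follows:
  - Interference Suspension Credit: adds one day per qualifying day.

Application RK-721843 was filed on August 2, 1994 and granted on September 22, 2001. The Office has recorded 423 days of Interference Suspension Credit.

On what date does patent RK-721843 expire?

November 19, 2014

(a) grant + 12 years → 22 September 2013.
(b) filing + 17 years → 2 August 2011.
Later of the two: 22 September 2013.
Interference Suspension Credit: +423 days → 19 November 2014.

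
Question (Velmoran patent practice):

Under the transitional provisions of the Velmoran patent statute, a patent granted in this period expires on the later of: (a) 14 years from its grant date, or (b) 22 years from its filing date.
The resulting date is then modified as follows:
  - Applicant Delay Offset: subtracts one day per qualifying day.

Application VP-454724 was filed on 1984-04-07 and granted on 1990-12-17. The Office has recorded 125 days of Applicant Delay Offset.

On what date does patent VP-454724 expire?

(a) grant + 14 years → 17 December 2004.
(b) filing + 22 years → 7 April 2006.
Later of the two: 7 April 2006.
Applicant Delay Offset: −125 days → 3 December 2005.

2005-12-03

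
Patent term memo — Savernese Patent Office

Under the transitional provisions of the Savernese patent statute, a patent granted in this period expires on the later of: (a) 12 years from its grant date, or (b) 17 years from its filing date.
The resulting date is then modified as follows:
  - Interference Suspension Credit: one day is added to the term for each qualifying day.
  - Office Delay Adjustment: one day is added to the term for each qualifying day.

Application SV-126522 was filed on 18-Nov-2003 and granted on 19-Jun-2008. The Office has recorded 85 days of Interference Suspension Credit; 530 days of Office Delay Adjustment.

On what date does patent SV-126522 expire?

(a) grant + 12 years → 19 June 2020.
(b) filing + 17 years → 18 November 2020.
Later of the two: 18 November 2020.
Interference Suspension Credit: +85 days → 11 February 2021.
Office Delay Adjustment: +530 days → 26 July 2022.

2022-07-26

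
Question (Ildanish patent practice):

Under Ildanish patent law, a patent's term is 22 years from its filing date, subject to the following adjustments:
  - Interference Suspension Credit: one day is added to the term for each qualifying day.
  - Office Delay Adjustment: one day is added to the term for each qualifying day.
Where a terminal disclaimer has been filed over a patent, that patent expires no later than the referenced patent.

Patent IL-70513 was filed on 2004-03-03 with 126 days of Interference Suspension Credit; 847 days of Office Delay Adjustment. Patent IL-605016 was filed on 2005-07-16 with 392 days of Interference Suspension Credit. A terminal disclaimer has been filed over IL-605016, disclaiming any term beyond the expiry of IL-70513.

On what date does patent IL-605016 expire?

August 11, 2028

Natural term of IL-605016:
  Base: filing + 22 years → 16 July 2027.
  Interference Suspension Credit: +392 days → 11 August 2028.
Expiry of referenced patent IL-70513:
  Base: filing + 22 years → 3 March 2026.
  Interference Suspension Credit: +126 days → 7 July 2026.
  Office Delay Adjustment: +847 days → 31 October 2028.
Terminal disclaimer: IL-605016 expires on the earlier of 11 August 2028 and 31 October 2028.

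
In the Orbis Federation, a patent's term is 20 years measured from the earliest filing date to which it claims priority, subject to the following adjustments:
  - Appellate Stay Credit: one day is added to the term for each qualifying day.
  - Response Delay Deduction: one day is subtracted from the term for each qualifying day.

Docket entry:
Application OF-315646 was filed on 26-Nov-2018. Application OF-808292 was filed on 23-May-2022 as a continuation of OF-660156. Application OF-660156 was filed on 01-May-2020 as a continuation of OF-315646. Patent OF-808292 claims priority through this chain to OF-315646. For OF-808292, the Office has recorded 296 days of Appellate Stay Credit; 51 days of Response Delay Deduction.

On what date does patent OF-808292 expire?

Earliest priority filing: 26 November 2018.
Base term: 26 November 2018 + 20 years → 26 November 2038.
Appellate Stay Credit: +296 days → 18 September 2039.
Response Delay Deduction: −51 days → 29 July 2039.

July 29, 2039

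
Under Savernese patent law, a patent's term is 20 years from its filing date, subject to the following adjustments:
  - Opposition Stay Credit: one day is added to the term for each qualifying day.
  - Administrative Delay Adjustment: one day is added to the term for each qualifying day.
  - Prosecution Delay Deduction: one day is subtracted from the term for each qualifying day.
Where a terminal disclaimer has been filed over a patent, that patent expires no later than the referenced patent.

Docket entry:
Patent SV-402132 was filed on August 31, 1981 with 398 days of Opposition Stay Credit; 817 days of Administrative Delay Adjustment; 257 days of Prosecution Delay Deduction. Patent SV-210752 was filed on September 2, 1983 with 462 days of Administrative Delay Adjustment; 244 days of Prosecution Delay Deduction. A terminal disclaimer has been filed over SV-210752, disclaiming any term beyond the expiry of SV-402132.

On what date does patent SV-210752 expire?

Natural term of SV-210752:
  Base: filing + 20 years → 2 September 2003.
  Administrative Delay Adjustment: +462 days → 7 December 2004.
  Prosecution Delay Deduction: −244 days → 7 April 2004.
Expiry of referenced patent SV-402132:
  Base: filing + 20 years → 31 August 2001.
  Opposition Stay Credit: +398 days → 3 October 2002.
  Administrative Delay Adjustment: +817 days → 28 December 2004.
  Prosecution Delay Deduction: −257 days → 15 April 2004.
Terminal disclaimer: SV-210752 expires on the earlier of 7 April 2004 and 15 April 2004.

April 7, 2004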